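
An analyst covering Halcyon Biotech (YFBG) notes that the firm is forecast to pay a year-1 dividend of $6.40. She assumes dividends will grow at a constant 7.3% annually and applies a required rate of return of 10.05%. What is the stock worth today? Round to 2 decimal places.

$232.73

Gordon growth model: P₀ = D₁/(r − g), with D₁ = 6.40 given directly.
P₀ = 6.4000 / (0.1005 − 0.073) = 6.4000 / 0.0275 = 232.7273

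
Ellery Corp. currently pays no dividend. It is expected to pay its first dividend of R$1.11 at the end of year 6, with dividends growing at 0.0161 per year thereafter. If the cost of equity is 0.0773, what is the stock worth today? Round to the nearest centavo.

R$12.50

Deferred-dividend DDM. At t=5 the remaining stream is a growing perpetuity with first payment D_6 = 1.11.
V_5 = D_6/(r−g) = 1.11/(0.0773−0.0161) = 18.1373
P₀ = V_5/(1+r)^5 = 18.1373/(1+0.0773)^5 = 12.4994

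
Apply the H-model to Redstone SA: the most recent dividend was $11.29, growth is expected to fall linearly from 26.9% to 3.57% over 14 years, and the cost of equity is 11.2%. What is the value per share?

$394.90

H-model: P₀ = D₀[(1+g_L) + H(g_S−g_L)]/(r−g_L), with H = 14/2 = 7.
P₀ = 11.29 × [(1+0.0357) + 7×(0.269−0.0357)] / (0.112−0.0357)
   = 11.29 × 2.6688 / 0.0763 = 394.8985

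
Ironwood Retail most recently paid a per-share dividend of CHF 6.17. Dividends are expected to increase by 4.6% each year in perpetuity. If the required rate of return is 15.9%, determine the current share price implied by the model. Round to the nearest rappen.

CHF 57.11

Gordon growth model: P₀ = D₁/(r − g). D₁ = 6.17 × (1 + 0.046) = 6.4538.
P₀ = 6.4538 / (0.159 − 0.046) = 6.4538 / 0.113 = 57.1135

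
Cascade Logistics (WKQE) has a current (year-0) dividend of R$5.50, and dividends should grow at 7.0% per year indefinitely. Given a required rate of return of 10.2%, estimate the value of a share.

Gordon growth model: P₀ = D₁/(r − g). D₁ = 5.50 × (1 + 0.07) = 5.8850.
P₀ = 5.8850 / (0.102 − 0.07) = 5.8850 / 0.032 = 183.9063

R$183.91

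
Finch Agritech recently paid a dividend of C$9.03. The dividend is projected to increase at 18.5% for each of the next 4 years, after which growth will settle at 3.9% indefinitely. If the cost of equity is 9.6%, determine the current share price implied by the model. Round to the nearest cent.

C$269.01

Two-stage DDM. Project D₁…D_4 at 0.185, terminal growth 0.039, discount at r = 0.096.
D_1 = 10.7005
D_2 = 12.6802
D_3 = 15.0260
D_4 = 17.8058
Terminal value at t=4: TV = D_5/(r−g) = 18.5002/(0.096−0.039) = 324.5651
P₀ = 10.7005/(1+0.096)^1 + 12.6802/(1+0.096)^2 + 15.0260/(1+0.096)^3 + 17.8058/(1+0.096)^4 + 324.5651/(1+0.096)^4 = 269.0091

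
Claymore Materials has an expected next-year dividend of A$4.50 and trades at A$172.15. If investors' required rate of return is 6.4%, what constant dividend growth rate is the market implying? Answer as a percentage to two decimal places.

From P₀ = D₁/(r − g), the implied growth is g = r − D₁/P₀.
g = 0.064 − 4.50/172.15 = 0.064 − 0.02614 = 0.03786

3.79%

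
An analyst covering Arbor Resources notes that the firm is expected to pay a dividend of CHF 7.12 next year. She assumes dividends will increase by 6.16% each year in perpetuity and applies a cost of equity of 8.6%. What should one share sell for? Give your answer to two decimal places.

Gordon growth model: P₀ = D₁/(r − g), with D₁ = 7.12 given directly.
P₀ = 7.1200 / (0.086 − 0.0616) = 7.1200 / 0.0244 = 291.8033

CHF 291.80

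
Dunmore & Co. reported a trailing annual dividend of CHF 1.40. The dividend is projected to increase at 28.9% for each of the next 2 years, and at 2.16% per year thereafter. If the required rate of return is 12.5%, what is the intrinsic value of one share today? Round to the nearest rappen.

CHF 21.60

Two-stage DDM. Project D₁…D_2 at 0.289, terminal growth 0.0216, discount at r = 0.125.
D_1 = 1.8046
D_2 = 2.3261
Terminal value at t=2: TV = D_3/(r−g) = 2.3764/(0.125−0.0216) = 22.9823
P₀ = 1.8046/(1+0.125)^1 + 2.3261/(1+0.125)^2 + 22.9823/(1+0.125)^2 = 21.6009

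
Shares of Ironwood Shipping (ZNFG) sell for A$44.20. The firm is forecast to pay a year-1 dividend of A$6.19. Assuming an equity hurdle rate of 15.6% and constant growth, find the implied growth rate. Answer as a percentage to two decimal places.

1.60%

From P₀ = D₁/(r − g), the implied growth is g = r − D₁/P₀.
g = 0.156 − 6.19/44.20 = 0.156 − 0.14005 = 0.01595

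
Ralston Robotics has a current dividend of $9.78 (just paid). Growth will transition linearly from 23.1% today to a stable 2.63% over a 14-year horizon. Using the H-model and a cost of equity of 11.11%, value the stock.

H-model: P₀ = D₀[(1+g_L) + H(g_S−g_L)]/(r−g_L), with H = 14/2 = 7.
P₀ = 9.78 × [(1+0.0263) + 7×(0.231−0.0263)] / (0.1111−0.0263)
   = 9.78 × 2.4592 / 0.0848 = 283.6200

$283.62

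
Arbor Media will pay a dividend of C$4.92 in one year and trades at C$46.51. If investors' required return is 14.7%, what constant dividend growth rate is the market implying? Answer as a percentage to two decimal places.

From P₀ = D₁/(r − g), the implied growth is g = r − D₁/P₀.
g = 0.147 − 4.92/46.51 = 0.147 − 0.10578 = 0.04122

4.12%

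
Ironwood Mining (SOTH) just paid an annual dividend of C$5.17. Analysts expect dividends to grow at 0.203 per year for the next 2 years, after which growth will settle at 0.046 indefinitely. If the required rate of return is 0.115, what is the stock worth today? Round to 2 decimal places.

C$102.83

Two-stage DDM. Project D₁…D_2 at 0.203, terminal growth 0.046, discount at r = 0.115.
D_1 = 6.2195
D_2 = 7.4821
Terminal value at t=2: TV = D_3/(r−g) = 7.8262/(0.115−0.046) = 113.4239
P₀ = 6.2195/(1+0.115)^1 + 7.4821/(1+0.115)^2 + 113.4239/(1+0.115)^2 = 102.8299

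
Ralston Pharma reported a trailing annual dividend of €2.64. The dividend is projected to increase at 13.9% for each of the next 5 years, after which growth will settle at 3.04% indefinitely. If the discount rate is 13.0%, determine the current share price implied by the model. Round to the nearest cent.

Two-stage DDM. Project D₁…D_5 at 0.139, terminal growth 0.0304, discount at r = 0.13.
D_1 = 3.0070
D_2 = 3.4249
D_3 = 3.9010
D_4 = 4.4432
D_5 = 5.0608
Terminal value at t=5: TV = D_6/(r−g) = 5.2147/(0.13−0.0304) = 52.3563
P₀ = 3.0070/(1+0.13)^1 + 3.4249/(1+0.13)^2 + 3.9010/(1+0.13)^3 + 4.4432/(1+0.13)^4 + 5.0608/(1+0.13)^5 + 52.3563/(1+0.13)^5 = 41.9357

€41.94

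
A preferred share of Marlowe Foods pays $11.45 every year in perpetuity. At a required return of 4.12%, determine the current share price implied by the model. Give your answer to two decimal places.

$277.91

Zero-growth DDM (perpetuity): P₀ = D/r = 11.45 / 0.0412 = 277.9126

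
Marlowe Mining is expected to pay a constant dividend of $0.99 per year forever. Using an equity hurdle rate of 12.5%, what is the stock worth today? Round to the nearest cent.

Zero-growth DDM (perpetuity): P₀ = D/r = 0.99 / 0.125 = 7.9200

$7.92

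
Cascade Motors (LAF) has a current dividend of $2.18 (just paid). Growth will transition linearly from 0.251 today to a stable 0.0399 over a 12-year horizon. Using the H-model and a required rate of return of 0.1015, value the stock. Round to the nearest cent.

$81.63

H-model: P₀ = D₀[(1+g_L) + H(g_S−g_L)]/(r−g_L), with H = 12/2 = 6.
P₀ = 2.18 × [(1+0.0399) + 6×(0.251−0.0399)] / (0.1015−0.0399)
   = 2.18 × 2.3065 / 0.0616 = 81.6261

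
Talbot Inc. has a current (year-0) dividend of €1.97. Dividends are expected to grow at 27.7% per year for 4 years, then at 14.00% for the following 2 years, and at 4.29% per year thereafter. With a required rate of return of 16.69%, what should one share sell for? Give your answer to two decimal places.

€38.06

Three-stage DDM. Project D₁…D_6; terminal Gordon value at t=6 with g = 0.0429; discount at r = 0.1669.
D_1 = 2.5157
D_2 = 3.2125
D_3 = 4.1024
D_4 = 5.2388
D_5 = 5.9722
D_6 = 6.8083
TV_6 = 7.1004/(0.1669−0.0429) = 57.2612
P₀ = Σ Dₜ/(1+r)ᵗ + TV_6/(1+r)^6 = 38.0605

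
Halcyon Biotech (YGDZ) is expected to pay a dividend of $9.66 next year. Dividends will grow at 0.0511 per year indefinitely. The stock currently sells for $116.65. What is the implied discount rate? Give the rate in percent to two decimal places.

Rearranging the constant-growth DDM: r = D₁/P₀ + g.
r = 9.6600 / 116.65 + 0.0511 = 0.08281 + 0.0511 = 0.13391

13.39%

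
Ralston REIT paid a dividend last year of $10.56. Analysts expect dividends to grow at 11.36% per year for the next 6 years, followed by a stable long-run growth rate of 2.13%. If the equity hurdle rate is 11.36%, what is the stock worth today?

Two-stage DDM. Project D₁…D_6 at 0.1136, terminal growth 0.0213, discount at r = 0.1136.
D_1 = 11.7596
D_2 = 13.0955
D_3 = 14.5832
D_4 = 16.2398
D_5 = 18.0846
D_6 = 20.1391
Terminal value at t=6: TV = D_7/(r−g) = 20.5680/(0.1136−0.0213) = 222.8388
P₀ = 11.7596/(1+0.1136)^1 + 13.0955/(1+0.1136)^2 + 14.5832/(1+0.1136)^3 + 16.2398/(1+0.1136)^4 + 18.0846/(1+0.1136)^5 + 20.1391/(1+0.1136)^6 + 222.8388/(1+0.1136)^6 = 180.2065

$180.21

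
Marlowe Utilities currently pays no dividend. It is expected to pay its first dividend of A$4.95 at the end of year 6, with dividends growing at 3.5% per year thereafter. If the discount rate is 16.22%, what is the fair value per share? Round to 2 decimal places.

Deferred-dividend DDM. At t=5 the remaining stream is a growing perpetuity with first payment D_6 = 4.95.
V_5 = D_6/(r−g) = 4.95/(0.1622−0.035) = 38.9151
P₀ = V_5/(1+r)^5 = 38.9151/(1+0.1622)^5 = 18.3533

A$18.35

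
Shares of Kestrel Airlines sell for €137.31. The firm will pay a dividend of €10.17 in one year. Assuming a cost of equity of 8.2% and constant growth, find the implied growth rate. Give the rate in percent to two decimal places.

From P₀ = D₁/(r − g), the implied growth is g = r − D₁/P₀.
g = 0.082 − 10.17/137.31 = 0.082 − 0.07407 = 0.00793

0.79%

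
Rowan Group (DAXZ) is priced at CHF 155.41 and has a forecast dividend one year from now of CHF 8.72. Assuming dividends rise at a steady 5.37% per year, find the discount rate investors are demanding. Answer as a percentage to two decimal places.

10.98%

Rearranging the constant-growth DDM: r = D₁/P₀ + g.
r = 8.7200 / 155.41 + 0.0537 = 0.05611 + 0.0537 = 0.10981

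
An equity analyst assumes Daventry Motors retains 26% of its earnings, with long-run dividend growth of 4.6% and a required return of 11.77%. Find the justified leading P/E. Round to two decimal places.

Payout ratio b = 1 − 0.26 = 0.74.
Justified leading P/E = b/(r−g) = 0.74/(0.1177−0.046) = 10.3208

10.32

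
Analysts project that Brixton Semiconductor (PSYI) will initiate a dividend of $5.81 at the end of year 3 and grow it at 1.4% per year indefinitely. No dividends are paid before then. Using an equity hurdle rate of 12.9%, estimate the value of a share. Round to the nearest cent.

$39.64

Deferred-dividend DDM. At t=2 the remaining stream is a growing perpetuity with first payment D_3 = 5.81.
V_2 = D_3/(r−g) = 5.81/(0.129−0.014) = 50.5217
P₀ = V_2/(1+r)^2 = 50.5217/(1+0.129)^2 = 39.6361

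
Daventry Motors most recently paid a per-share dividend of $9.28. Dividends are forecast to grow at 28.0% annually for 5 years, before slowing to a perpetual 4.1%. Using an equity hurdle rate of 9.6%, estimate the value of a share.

$457.33

Two-stage DDM. Project D₁…D_5 at 0.28, terminal growth 0.041, discount at r = 0.096.
D_1 = 11.8784
D_2 = 15.2044
D_3 = 19.4616
D_4 = 24.9108
D_5 = 31.8858
Terminal value at t=5: TV = D_6/(r−g) = 33.1932/(0.096−0.041) = 603.5119
P₀ = 11.8784/(1+0.096)^1 + 15.2044/(1+0.096)^2 + 19.4616/(1+0.096)^3 + 24.9108/(1+0.096)^4 + 31.8858/(1+0.096)^5 + 603.5119/(1+0.096)^5 = 457.3263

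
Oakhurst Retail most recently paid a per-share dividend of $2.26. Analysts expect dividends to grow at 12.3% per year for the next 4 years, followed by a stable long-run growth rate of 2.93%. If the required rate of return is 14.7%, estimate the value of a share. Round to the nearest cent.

Two-stage DDM. Project D₁…D_4 at 0.123, terminal growth 0.0293, discount at r = 0.147.
D_1 = 2.5380
D_2 = 2.8502
D_3 = 3.2007
D_4 = 3.5944
Terminal value at t=4: TV = D_5/(r−g) = 3.6997/(0.147−0.0293) = 31.4335
P₀ = 2.5380/(1+0.147)^1 + 2.8502/(1+0.147)^2 + 3.2007/(1+0.147)^3 + 3.5944/(1+0.147)^4 + 31.4335/(1+0.147)^4 = 26.7379

$26.74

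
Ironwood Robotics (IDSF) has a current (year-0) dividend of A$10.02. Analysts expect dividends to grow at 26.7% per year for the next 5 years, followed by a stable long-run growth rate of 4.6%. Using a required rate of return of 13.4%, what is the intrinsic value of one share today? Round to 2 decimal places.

A$278.10

Two-stage DDM. Project D₁…D_5 at 0.267, terminal growth 0.046, discount at r = 0.134.
D_1 = 12.6953
D_2 = 16.0850
D_3 = 20.3797
D_4 = 25.8211
D_5 = 32.7153
Terminal value at t=5: TV = D_6/(r−g) = 34.2202/(0.134−0.046) = 388.8659
P₀ = 12.6953/(1+0.134)^1 + 16.0850/(1+0.134)^2 + 20.3797/(1+0.134)^3 + 25.8211/(1+0.134)^4 + 32.7153/(1+0.134)^5 + 388.8659/(1+0.134)^5 = 278.1030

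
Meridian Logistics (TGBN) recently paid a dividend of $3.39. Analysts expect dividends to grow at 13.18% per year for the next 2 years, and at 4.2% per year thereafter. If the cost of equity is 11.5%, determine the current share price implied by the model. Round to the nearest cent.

$56.79

Two-stage DDM. Project D₁…D_2 at 0.1318, terminal growth 0.042, discount at r = 0.115.
D_1 = 3.8368
D_2 = 4.3425
Terminal value at t=2: TV = D_3/(r−g) = 4.5249/(0.115−0.042) = 61.9846
P₀ = 3.8368/(1+0.115)^1 + 4.3425/(1+0.115)^2 + 61.9846/(1+0.115)^2 = 56.7919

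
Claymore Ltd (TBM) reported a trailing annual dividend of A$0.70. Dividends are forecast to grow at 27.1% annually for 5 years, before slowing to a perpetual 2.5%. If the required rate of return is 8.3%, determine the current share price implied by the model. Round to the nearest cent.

A$33.34

Two-stage DDM. Project D₁…D_5 at 0.271, terminal growth 0.025, discount at r = 0.083.
D_1 = 0.8897
D_2 = 1.1308
D_3 = 1.4373
D_4 = 1.8268
D_5 = 2.3218
Terminal value at t=5: TV = D_6/(r−g) = 2.3799/(0.083−0.025) = 41.0319
P₀ = 0.8897/(1+0.083)^1 + 1.1308/(1+0.083)^2 + 1.4373/(1+0.083)^3 + 1.8268/(1+0.083)^4 + 2.3218/(1+0.083)^5 + 41.0319/(1+0.083)^5 = 33.3444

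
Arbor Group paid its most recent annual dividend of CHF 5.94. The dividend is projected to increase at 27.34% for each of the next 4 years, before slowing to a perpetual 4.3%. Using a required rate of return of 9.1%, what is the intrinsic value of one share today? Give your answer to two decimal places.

CHF 275.04

Two-stage DDM. Project D₁…D_4 at 0.2734, terminal growth 0.043, discount at r = 0.091.
D_1 = 7.5640
D_2 = 9.6320
D_3 = 12.2654
D_4 = 15.6187
Terminal value at t=4: TV = D_5/(r−g) = 16.2903/(0.091−0.043) = 339.3821
P₀ = 7.5640/(1+0.091)^1 + 9.6320/(1+0.091)^2 + 12.2654/(1+0.091)^3 + 15.6187/(1+0.091)^4 + 339.3821/(1+0.091)^4 = 275.0411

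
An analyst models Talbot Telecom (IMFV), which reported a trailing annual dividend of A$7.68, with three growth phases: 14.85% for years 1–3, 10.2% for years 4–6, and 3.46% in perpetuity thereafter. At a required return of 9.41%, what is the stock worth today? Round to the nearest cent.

Three-stage DDM. Project D₁…D_6; terminal Gordon value at t=6 with g = 0.0346; discount at r = 0.0941.
D_1 = 8.8205
D_2 = 10.1303
D_3 = 11.6347
D_4 = 12.8214
D_5 = 14.1292
D_6 = 15.5704
TV_6 = 16.1091/(0.0941−0.0346) = 270.7413
P₀ = Σ Dₜ/(1+r)ᵗ + TV_6/(1+r)^6 = 210.2835

A$210.28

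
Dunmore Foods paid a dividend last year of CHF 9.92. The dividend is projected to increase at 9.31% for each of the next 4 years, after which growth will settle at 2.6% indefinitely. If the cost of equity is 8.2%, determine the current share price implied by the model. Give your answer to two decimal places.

CHF 230.03

Two-stage DDM. Project D₁…D_4 at 0.0931, terminal growth 0.026, discount at r = 0.082.
D_1 = 10.8436
D_2 = 11.8531
D_3 = 12.9566
D_4 = 14.1629
Terminal value at t=4: TV = D_5/(r−g) = 14.5311/(0.082−0.026) = 259.4840
P₀ = 10.8436/(1+0.082)^1 + 11.8531/(1+0.082)^2 + 12.9566/(1+0.082)^3 + 14.1629/(1+0.082)^4 + 259.4840/(1+0.082)^4 = 230.0304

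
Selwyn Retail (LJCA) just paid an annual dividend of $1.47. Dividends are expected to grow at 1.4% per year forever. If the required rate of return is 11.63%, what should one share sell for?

$14.57

Gordon growth model: P₀ = D₁/(r − g). D₁ = 1.47 × (1 + 0.014) = 1.4906.
P₀ = 1.4906 / (0.1163 − 0.014) = 1.4906 / 0.1023 = 14.5707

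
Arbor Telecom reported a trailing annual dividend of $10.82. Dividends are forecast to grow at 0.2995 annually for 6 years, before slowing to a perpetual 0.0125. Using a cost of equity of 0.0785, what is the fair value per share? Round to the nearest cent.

Two-stage DDM. Project D₁…D_6 at 0.2995, terminal growth 0.0125, discount at r = 0.0785.
D_1 = 14.0606
D_2 = 18.2717
D_3 = 23.7441
D_4 = 30.8555
D_5 = 40.0967
D_6 = 52.1057
Terminal value at t=6: TV = D_7/(r−g) = 52.7570/(0.0785−0.0125) = 799.3483
P₀ = 14.0606/(1+0.0785)^1 + 18.2717/(1+0.0785)^2 + 23.7441/(1+0.0785)^3 + 30.8555/(1+0.0785)^4 + 40.0967/(1+0.0785)^5 + 52.1057/(1+0.0785)^6 + 799.3483/(1+0.0785)^6 = 639.0126

$639.01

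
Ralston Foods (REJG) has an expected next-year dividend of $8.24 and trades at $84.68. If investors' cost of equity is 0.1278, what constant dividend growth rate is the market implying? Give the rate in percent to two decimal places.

From P₀ = D₁/(r − g), the implied growth is g = r − D₁/P₀.
g = 0.1278 − 8.24/84.68 = 0.1278 − 0.09731 = 0.03049

3.05%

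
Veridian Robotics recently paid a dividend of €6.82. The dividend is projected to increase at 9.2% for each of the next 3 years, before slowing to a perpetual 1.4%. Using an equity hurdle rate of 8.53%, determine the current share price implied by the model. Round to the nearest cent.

Two-stage DDM. Project D₁…D_3 at 0.092, terminal growth 0.014, discount at r = 0.0853.
D_1 = 7.4474
D_2 = 8.1326
D_3 = 8.8808
Terminal value at t=3: TV = D_4/(r−g) = 9.0051/(0.0853−0.014) = 126.2992
P₀ = 7.4474/(1+0.0853)^1 + 8.1326/(1+0.0853)^2 + 8.8808/(1+0.0853)^3 + 126.2992/(1+0.0853)^3 = 119.5124

€119.51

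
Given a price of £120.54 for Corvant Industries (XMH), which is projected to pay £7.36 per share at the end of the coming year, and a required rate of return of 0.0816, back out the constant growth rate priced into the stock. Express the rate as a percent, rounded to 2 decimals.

From P₀ = D₁/(r − g), the implied growth is g = r − D₁/P₀.
g = 0.0816 − 7.36/120.54 = 0.0816 − 0.06106 = 0.02054

2.05%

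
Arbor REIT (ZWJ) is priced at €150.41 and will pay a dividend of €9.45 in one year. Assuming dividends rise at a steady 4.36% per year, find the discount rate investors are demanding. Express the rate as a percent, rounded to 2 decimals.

10.64%

Rearranging the constant-growth DDM: r = D₁/P₀ + g.
r = 9.4500 / 150.41 + 0.0436 = 0.06283 + 0.0436 = 0.10643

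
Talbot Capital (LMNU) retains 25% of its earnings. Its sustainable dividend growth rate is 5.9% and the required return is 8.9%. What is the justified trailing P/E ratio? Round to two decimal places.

26.47

Payout ratio b = 1 − 0.25 = 0.75.
Justified trailing P/E = b(1+g)/(r−g) = 0.75×(1+0.059)/(0.089−0.059) = 26.4750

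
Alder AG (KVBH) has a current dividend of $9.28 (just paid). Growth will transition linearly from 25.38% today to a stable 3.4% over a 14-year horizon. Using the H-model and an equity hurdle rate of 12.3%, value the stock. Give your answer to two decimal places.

H-model: P₀ = D₀[(1+g_L) + H(g_S−g_L)]/(r−g_L), with H = 14/2 = 7.
P₀ = 9.28 × [(1+0.034) + 7×(0.2538−0.034)] / (0.123−0.034)
   = 9.28 × 2.5726 / 0.089 = 268.2441

$268.24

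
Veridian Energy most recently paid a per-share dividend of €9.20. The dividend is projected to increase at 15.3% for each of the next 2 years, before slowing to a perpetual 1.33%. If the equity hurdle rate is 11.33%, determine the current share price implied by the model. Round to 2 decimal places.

Two-stage DDM. Project D₁…D_2 at 0.153, terminal growth 0.0133, discount at r = 0.1133.
D_1 = 10.6076
D_2 = 12.2306
Terminal value at t=2: TV = D_3/(r−g) = 12.3932/(0.1133−0.0133) = 123.9323
P₀ = 10.6076/(1+0.1133)^1 + 12.2306/(1+0.1133)^2 + 123.9323/(1+0.1133)^2 = 119.3867

€119.39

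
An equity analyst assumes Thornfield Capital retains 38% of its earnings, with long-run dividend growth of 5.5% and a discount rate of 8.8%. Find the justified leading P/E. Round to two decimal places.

18.79

Payout ratio b = 1 − 0.38 = 0.62.
Justified leading P/E = b/(r−g) = 0.62/(0.088−0.055) = 18.7879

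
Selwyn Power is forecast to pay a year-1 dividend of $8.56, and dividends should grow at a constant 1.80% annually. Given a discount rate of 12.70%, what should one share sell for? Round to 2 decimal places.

$78.53

Gordon growth model: P₀ = D₁/(r − g), with D₁ = 8.56 given directly.
P₀ = 8.5600 / (0.127 − 0.018) = 8.5600 / 0.109 = 78.5321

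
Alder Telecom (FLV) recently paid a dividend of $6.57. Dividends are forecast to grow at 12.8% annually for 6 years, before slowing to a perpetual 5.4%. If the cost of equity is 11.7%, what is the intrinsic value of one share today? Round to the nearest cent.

Two-stage DDM. Project D₁…D_6 at 0.128, terminal growth 0.054, discount at r = 0.117.
D_1 = 7.4110
D_2 = 8.3596
D_3 = 9.4296
D_4 = 10.6366
D_5 = 11.9981
D_6 = 13.5338
Terminal value at t=6: TV = D_7/(r−g) = 14.2646/(0.117−0.054) = 226.4227
P₀ = 7.4110/(1+0.117)^1 + 8.3596/(1+0.117)^2 + 9.4296/(1+0.117)^3 + 10.6366/(1+0.117)^4 + 11.9981/(1+0.117)^5 + 13.5338/(1+0.117)^6 + 226.4227/(1+0.117)^6 = 157.3750

$157.38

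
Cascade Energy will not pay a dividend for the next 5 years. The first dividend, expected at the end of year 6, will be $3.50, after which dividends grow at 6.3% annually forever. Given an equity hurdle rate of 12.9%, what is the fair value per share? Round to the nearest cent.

$28.91

Deferred-dividend DDM. At t=5 the remaining stream is a growing perpetuity with first payment D_6 = 3.50.
V_5 = D_6/(r−g) = 3.50/(0.129−0.063) = 53.0303
P₀ = V_5/(1+r)^5 = 53.0303/(1+0.129)^5 = 28.9104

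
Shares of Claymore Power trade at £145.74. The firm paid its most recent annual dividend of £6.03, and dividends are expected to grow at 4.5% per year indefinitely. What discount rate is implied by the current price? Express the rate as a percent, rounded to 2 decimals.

Rearranging the constant-growth DDM: r = D₁/P₀ + g.
D₁ = 6.03 × (1 + 0.045) = 6.3014.
r = 6.3014 / 145.74 + 0.045 = 0.04324 + 0.045 = 0.08824

8.82%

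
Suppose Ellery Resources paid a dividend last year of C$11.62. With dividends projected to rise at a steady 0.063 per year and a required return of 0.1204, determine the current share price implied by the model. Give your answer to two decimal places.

C$215.19

Gordon growth model: P₀ = D₁/(r − g). D₁ = 11.62 × (1 + 0.063) = 12.3521.
P₀ = 12.3521 / (0.1204 − 0.063) = 12.3521 / 0.0574 = 215.1927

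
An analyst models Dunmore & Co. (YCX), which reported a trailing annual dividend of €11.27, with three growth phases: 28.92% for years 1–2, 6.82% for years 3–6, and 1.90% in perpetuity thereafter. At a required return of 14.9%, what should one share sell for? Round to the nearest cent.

€157.36

Three-stage DDM. Project D₁…D_6; terminal Gordon value at t=6 with g = 0.019; discount at r = 0.149.
D_1 = 14.5293
D_2 = 18.7312
D_3 = 20.0086
D_4 = 21.3732
D_5 = 22.8309
D_6 = 24.3879
TV_6 = 24.8513/(0.149−0.019) = 191.1638
P₀ = Σ Dₜ/(1+r)ᵗ + TV_6/(1+r)^6 = 157.3635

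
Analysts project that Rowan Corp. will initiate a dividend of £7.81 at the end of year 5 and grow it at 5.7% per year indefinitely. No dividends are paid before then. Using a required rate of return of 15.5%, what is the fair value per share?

£44.78

Deferred-dividend DDM. At t=4 the remaining stream is a growing perpetuity with first payment D_5 = 7.81.
V_4 = D_5/(r−g) = 7.81/(0.155−0.057) = 79.6939
P₀ = V_4/(1+r)^4 = 79.6939/(1+0.155)^4 = 44.7813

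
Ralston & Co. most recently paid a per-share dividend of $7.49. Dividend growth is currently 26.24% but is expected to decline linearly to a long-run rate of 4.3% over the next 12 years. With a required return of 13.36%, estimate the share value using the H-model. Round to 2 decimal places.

$195.05

H-model: P₀ = D₀[(1+g_L) + H(g_S−g_L)]/(r−g_L), with H = 12/2 = 6.
P₀ = 7.49 × [(1+0.043) + 6×(0.2624−0.043)] / (0.1336−0.043)
   = 7.49 × 2.3594 / 0.0906 = 195.0542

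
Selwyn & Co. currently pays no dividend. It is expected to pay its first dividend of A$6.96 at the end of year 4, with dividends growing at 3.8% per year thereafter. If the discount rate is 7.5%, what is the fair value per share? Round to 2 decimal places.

Deferred-dividend DDM. At t=3 the remaining stream is a growing perpetuity with first payment D_4 = 6.96.
V_3 = D_4/(r−g) = 6.96/(0.075−0.038) = 188.1081
P₀ = V_3/(1+r)^3 = 188.1081/(1+0.075)^3 = 151.4196

A$151.42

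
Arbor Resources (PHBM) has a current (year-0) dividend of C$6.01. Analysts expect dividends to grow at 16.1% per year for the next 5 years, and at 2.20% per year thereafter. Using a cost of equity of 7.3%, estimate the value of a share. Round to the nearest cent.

Two-stage DDM. Project D₁…D_5 at 0.161, terminal growth 0.022, discount at r = 0.073.
D_1 = 6.9776
D_2 = 8.1010
D_3 = 9.4053
D_4 = 10.9195
D_5 = 12.6776
Terminal value at t=5: TV = D_6/(r−g) = 12.9565/(0.073−0.022) = 254.0483
P₀ = 6.9776/(1+0.073)^1 + 8.1010/(1+0.073)^2 + 9.4053/(1+0.073)^3 + 10.9195/(1+0.073)^4 + 12.6776/(1+0.073)^5 + 254.0483/(1+0.073)^5 = 216.9182

C$216.92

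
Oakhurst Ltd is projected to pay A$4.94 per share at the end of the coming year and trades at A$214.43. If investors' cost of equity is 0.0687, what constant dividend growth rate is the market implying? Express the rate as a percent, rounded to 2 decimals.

4.57%

From P₀ = D₁/(r − g), the implied growth is g = r − D₁/P₀.
g = 0.0687 − 4.94/214.43 = 0.0687 − 0.02304 = 0.04566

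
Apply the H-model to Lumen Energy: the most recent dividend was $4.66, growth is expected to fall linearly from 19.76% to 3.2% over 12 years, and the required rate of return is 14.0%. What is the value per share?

H-model: P₀ = D₀[(1+g_L) + H(g_S−g_L)]/(r−g_L), with H = 12/2 = 6.
P₀ = 4.66 × [(1+0.032) + 6×(0.1976−0.032)] / (0.14−0.032)
   = 4.66 × 2.0256 / 0.108 = 87.4009

$87.40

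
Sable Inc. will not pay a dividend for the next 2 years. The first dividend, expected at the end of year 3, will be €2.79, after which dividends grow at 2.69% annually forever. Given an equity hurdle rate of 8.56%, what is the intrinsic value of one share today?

Deferred-dividend DDM. At t=2 the remaining stream is a growing perpetuity with first payment D_3 = 2.79.
V_2 = D_3/(r−g) = 2.79/(0.0856−0.0269) = 47.5298
P₀ = V_2/(1+r)^2 = 47.5298/(1+0.0856)^2 = 40.3298

€40.33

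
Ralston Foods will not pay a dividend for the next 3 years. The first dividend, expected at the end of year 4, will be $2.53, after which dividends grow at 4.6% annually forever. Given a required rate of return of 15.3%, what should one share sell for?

Deferred-dividend DDM. At t=3 the remaining stream is a growing perpetuity with first payment D_4 = 2.53.
V_3 = D_4/(r−g) = 2.53/(0.153−0.046) = 23.6449
P₀ = V_3/(1+r)^3 = 23.6449/(1+0.153)^3 = 15.4258

$15.43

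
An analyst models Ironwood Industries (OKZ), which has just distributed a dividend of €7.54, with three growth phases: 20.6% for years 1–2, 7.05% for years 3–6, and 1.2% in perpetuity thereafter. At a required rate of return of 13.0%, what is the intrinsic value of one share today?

Three-stage DDM. Project D₁…D_6; terminal Gordon value at t=6 with g = 0.012; discount at r = 0.13.
D_1 = 9.0932
D_2 = 10.9664
D_3 = 11.7396
D_4 = 12.5672
D_5 = 13.4532
D_6 = 14.4017
TV_6 = 14.5745/(0.13−0.012) = 123.5126
P₀ = Σ Dₜ/(1+r)ᵗ + TV_6/(1+r)^6 = 106.0239

€106.02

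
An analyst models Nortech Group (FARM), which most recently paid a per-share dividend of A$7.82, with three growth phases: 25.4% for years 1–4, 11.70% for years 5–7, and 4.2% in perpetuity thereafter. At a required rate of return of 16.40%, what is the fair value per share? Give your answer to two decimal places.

A$146.43

Three-stage DDM. Project D₁…D_7; terminal Gordon value at t=7 with g = 0.042; discount at r = 0.164.
D_1 = 9.8063
D_2 = 12.2971
D_3 = 15.4205
D_4 = 19.3373
D_5 = 21.5998
D_6 = 24.1270
D_7 = 26.9499
TV_7 = 28.0817/(0.164−0.042) = 230.1783
P₀ = Σ Dₜ/(1+r)ᵗ + TV_7/(1+r)^7 = 146.4345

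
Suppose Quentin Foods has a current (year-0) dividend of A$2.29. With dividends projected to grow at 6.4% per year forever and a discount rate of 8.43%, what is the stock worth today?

Gordon growth model: P₀ = D₁/(r − g). D₁ = 2.29 × (1 + 0.064) = 2.4366.
P₀ = 2.4366 / (0.0843 − 0.064) = 2.4366 / 0.0203 = 120.0276

A$120.03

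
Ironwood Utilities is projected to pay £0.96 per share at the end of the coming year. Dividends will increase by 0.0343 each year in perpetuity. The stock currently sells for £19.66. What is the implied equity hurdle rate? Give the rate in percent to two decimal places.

Rearranging the constant-growth DDM: r = D₁/P₀ + g.
r = 0.9600 / 19.66 + 0.0343 = 0.04883 + 0.0343 = 0.08313

8.31%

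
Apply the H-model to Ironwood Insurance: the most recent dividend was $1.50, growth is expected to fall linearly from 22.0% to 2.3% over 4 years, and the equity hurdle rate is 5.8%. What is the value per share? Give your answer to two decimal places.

H-model: P₀ = D₀[(1+g_L) + H(g_S−g_L)]/(r−g_L), with H = 4/2 = 2.
P₀ = 1.50 × [(1+0.023) + 2×(0.22−0.023)] / (0.058−0.023)
   = 1.50 × 1.4170 / 0.035 = 60.7286

$60.73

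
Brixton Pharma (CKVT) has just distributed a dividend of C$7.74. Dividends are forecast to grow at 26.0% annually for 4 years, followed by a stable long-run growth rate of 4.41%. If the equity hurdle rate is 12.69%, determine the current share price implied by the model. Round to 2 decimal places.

Two-stage DDM. Project D₁…D_4 at 0.26, terminal growth 0.0441, discount at r = 0.1269.
D_1 = 9.7524
D_2 = 12.2880
D_3 = 15.4829
D_4 = 19.5085
Terminal value at t=4: TV = D_5/(r−g) = 20.3688/(0.1269−0.0441) = 245.9999
P₀ = 9.7524/(1+0.1269)^1 + 12.2880/(1+0.1269)^2 + 15.4829/(1+0.1269)^3 + 19.5085/(1+0.1269)^4 + 245.9999/(1+0.1269)^4 = 193.7903

C$193.79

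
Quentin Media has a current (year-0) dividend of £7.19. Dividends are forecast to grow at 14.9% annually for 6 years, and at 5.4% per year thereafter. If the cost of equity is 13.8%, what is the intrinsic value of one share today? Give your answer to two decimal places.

Two-stage DDM. Project D₁…D_6 at 0.149, terminal growth 0.054, discount at r = 0.138.
D_1 = 8.2613
D_2 = 9.4922
D_3 = 10.9066
D_4 = 12.5317
D_5 = 14.3989
D_6 = 16.5443
Terminal value at t=6: TV = D_7/(r−g) = 17.4377/(0.138−0.054) = 207.5919
P₀ = 8.2613/(1+0.138)^1 + 9.4922/(1+0.138)^2 + 10.9066/(1+0.138)^3 + 12.5317/(1+0.138)^4 + 14.3989/(1+0.138)^5 + 16.5443/(1+0.138)^6 + 207.5919/(1+0.138)^6 = 140.2010

£140.20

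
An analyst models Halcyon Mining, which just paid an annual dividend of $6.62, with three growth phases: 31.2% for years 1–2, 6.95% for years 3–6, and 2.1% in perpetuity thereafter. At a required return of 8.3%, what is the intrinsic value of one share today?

$207.57

Three-stage DDM. Project D₁…D_6; terminal Gordon value at t=6 with g = 0.021; discount at r = 0.083.
D_1 = 8.6854
D_2 = 11.3953
D_3 = 12.1873
D_4 = 13.0343
D_5 = 13.9402
D_6 = 14.9090
TV_6 = 15.2221/(0.083−0.021) = 245.5177
P₀ = Σ Dₜ/(1+r)ᵗ + TV_6/(1+r)^6 = 207.5657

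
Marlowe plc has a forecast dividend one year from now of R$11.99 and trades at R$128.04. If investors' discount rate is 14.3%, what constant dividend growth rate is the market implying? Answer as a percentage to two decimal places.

4.94%

From P₀ = D₁/(r − g), the implied growth is g = r − D₁/P₀.
g = 0.143 − 11.99/128.04 = 0.143 − 0.09364 = 0.04936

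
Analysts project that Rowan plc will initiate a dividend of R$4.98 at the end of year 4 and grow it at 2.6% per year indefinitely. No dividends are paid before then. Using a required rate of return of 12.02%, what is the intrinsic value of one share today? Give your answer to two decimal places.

Deferred-dividend DDM. At t=3 the remaining stream is a growing perpetuity with first payment D_4 = 4.98.
V_3 = D_4/(r−g) = 4.98/(0.1202−0.026) = 52.8662
P₀ = V_3/(1+r)^3 = 52.8662/(1+0.1202)^3 = 37.6090

R$37.61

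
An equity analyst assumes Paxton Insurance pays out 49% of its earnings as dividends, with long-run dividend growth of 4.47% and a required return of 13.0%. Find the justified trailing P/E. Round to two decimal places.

Justified trailing P/E = b(1+g)/(r−g) = 0.49×(1+0.0447)/(0.13−0.0447) = 6.0012

6.00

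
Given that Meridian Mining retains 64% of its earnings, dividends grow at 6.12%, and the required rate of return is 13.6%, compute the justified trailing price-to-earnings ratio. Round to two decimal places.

5.11

Payout ratio b = 1 − 0.64 = 0.36.
Justified trailing P/E = b(1+g)/(r−g) = 0.36×(1+0.0612)/(0.136−0.0612) = 5.1074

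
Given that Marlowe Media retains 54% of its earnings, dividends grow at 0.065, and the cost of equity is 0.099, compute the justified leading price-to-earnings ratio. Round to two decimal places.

Payout ratio b = 1 − 0.54 = 0.46.
Justified leading P/E = b/(r−g) = 0.46/(0.099−0.065) = 13.5294

13.53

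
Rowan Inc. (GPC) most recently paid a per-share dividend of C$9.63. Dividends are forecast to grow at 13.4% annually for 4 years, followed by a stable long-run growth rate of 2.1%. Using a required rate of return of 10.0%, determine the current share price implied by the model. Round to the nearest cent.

C$182.16

Two-stage DDM. Project D₁…D_4 at 0.134, terminal growth 0.021, discount at r = 0.1.
D_1 = 10.9204
D_2 = 12.3838
D_3 = 14.0432
D_4 = 15.9250
Terminal value at t=4: TV = D_5/(r−g) = 16.2594/(0.1−0.021) = 205.8151
P₀ = 10.9204/(1+0.1)^1 + 12.3838/(1+0.1)^2 + 14.0432/(1+0.1)^3 + 15.9250/(1+0.1)^4 + 205.8151/(1+0.1)^4 = 182.1644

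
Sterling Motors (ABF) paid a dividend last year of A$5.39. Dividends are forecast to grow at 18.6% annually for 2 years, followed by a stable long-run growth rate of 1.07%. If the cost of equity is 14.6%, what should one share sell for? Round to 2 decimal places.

Two-stage DDM. Project D₁…D_2 at 0.186, terminal growth 0.0107, discount at r = 0.146.
D_1 = 6.3925
D_2 = 7.5816
Terminal value at t=2: TV = D_3/(r−g) = 7.6627/(0.146−0.0107) = 56.6347
P₀ = 6.3925/(1+0.146)^1 + 7.5816/(1+0.146)^2 + 56.6347/(1+0.146)^2 = 54.4744

A$54.47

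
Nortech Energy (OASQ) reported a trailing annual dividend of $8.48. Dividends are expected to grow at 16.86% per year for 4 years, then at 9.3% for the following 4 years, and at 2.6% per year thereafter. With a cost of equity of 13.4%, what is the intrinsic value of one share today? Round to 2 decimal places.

$149.91

Three-stage DDM. Project D₁…D_8; terminal Gordon value at t=8 with g = 0.026; discount at r = 0.134.
D_1 = 9.9097
D_2 = 11.5805
D_3 = 13.5330
D_4 = 15.8146
D_5 = 17.2854
D_6 = 18.8929
D_7 = 20.6500
D_8 = 22.5704
TV_8 = 23.1573/(0.134−0.026) = 214.4192
P₀ = Σ Dₜ/(1+r)ᵗ + TV_8/(1+r)^8 = 149.9136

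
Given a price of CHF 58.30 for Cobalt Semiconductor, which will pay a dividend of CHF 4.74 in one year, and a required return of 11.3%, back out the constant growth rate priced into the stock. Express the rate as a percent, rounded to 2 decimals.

3.17%

From P₀ = D₁/(r − g), the implied growth is g = r − D₁/P₀.
g = 0.113 − 4.74/58.30 = 0.113 − 0.08130 = 0.03170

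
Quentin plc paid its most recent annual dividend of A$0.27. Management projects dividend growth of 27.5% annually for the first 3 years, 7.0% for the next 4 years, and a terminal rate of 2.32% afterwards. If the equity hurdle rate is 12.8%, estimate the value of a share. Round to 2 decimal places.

A$5.49

Three-stage DDM. Project D₁…D_7; terminal Gordon value at t=7 with g = 0.0232; discount at r = 0.128.
D_1 = 0.3443
D_2 = 0.4389
D_3 = 0.5596
D_4 = 0.5988
D_5 = 0.6407
D_6 = 0.6856
D_7 = 0.7335
TV_7 = 0.7506/(0.128−0.0232) = 7.1619
P₀ = Σ Dₜ/(1+r)ᵗ + TV_7/(1+r)^7 = 5.4915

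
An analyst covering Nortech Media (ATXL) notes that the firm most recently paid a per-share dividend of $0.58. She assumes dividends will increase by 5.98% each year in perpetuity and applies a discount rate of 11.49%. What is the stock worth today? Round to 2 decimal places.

Gordon growth model: P₀ = D₁/(r − g). D₁ = 0.58 × (1 + 0.0598) = 0.6147.
P₀ = 0.6147 / (0.1149 − 0.0598) = 0.6147 / 0.0551 = 11.1558

$11.16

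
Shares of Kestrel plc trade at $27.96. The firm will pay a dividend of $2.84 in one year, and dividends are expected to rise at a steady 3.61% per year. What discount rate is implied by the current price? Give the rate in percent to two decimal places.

Rearranging the constant-growth DDM: r = D₁/P₀ + g.
r = 2.8400 / 27.96 + 0.0361 = 0.10157 + 0.0361 = 0.13767

13.77%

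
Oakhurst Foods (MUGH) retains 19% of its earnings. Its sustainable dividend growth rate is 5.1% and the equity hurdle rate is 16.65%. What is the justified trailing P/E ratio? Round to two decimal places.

Payout ratio b = 1 − 0.19 = 0.81.
Justified trailing P/E = b(1+g)/(r−g) = 0.81×(1+0.051)/(0.1665−0.051) = 7.3706

7.37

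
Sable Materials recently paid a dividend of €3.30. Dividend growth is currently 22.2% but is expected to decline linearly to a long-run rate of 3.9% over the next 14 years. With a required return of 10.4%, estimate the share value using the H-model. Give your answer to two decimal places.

€117.78

H-model: P₀ = D₀[(1+g_L) + H(g_S−g_L)]/(r−g_L), with H = 14/2 = 7.
P₀ = 3.30 × [(1+0.039) + 7×(0.222−0.039)] / (0.104−0.039)
   = 3.30 × 2.3200 / 0.065 = 117.7846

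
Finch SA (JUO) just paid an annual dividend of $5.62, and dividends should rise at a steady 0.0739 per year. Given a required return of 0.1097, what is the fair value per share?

Gordon growth model: P₀ = D₁/(r − g). D₁ = 5.62 × (1 + 0.0739) = 6.0353.
P₀ = 6.0353 / (0.1097 − 0.0739) = 6.0353 / 0.0358 = 168.5843

$168.58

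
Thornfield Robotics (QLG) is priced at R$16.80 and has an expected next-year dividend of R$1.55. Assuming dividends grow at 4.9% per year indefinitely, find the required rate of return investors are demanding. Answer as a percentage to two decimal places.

Rearranging the constant-growth DDM: r = D₁/P₀ + g.
r = 1.5500 / 16.80 + 0.049 = 0.09226 + 0.049 = 0.14126

14.13%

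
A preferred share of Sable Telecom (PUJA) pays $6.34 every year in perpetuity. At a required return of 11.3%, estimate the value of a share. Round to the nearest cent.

Zero-growth DDM (perpetuity): P₀ = D/r = 6.34 / 0.113 = 56.1062

$56.11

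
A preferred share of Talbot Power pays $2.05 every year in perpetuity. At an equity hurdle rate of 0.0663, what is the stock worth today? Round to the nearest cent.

$30.92

Zero-growth DDM (perpetuity): P₀ = D/r = 2.05 / 0.0663 = 30.9201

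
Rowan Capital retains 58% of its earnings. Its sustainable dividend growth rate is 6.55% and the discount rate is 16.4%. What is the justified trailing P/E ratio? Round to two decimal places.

4.54

Payout ratio b = 1 − 0.58 = 0.42.
Justified trailing P/E = b(1+g)/(r−g) = 0.42×(1+0.0655)/(0.164−0.0655) = 4.5432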